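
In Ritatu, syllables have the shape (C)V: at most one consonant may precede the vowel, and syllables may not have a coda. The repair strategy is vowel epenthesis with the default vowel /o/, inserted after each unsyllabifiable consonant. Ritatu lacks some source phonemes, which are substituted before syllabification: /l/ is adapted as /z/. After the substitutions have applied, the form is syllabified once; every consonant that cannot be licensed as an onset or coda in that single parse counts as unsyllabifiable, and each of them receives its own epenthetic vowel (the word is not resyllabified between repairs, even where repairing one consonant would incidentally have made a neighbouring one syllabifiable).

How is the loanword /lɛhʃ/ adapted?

Substitution: /l/ → /z/, giving /zɛhʃ/.
Under (C)V, the unsyllabifiable consonants are /h/, /ʃ/ (no codas are permitted; onsets are limited to one consonant).
Each unlicensed consonant becomes the onset of a new syllable: /h/ → /ho/, /ʃ/ → /ʃo/.

zɛhoʃo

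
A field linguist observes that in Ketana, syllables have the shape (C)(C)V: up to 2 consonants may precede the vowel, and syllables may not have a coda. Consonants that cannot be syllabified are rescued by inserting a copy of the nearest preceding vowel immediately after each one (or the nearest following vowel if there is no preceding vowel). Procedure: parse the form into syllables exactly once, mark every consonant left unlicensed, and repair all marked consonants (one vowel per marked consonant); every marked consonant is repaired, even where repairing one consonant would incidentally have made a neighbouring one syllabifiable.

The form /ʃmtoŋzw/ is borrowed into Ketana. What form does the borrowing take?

Syllabifying with onset maximization leaves /ʃ/, /ŋ/, /z/, /w/ stranded (no codas are permitted; onsets may contain at most 2 consonants).
Each unlicensed consonant becomes the onset of a new syllable: /ʃ/ → /ʃo/, /ŋ/ → /ŋo/, /z/ → /zo/, /w/ → /wo/.

ʃomtoŋozowo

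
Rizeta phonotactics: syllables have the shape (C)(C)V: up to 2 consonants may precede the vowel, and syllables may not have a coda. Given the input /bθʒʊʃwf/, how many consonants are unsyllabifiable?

Syllabifying with onset maximization leaves /b/, /ʃ/, /w/, /f/ stranded (no codas are permitted; onsets may contain at most 2 consonants).

4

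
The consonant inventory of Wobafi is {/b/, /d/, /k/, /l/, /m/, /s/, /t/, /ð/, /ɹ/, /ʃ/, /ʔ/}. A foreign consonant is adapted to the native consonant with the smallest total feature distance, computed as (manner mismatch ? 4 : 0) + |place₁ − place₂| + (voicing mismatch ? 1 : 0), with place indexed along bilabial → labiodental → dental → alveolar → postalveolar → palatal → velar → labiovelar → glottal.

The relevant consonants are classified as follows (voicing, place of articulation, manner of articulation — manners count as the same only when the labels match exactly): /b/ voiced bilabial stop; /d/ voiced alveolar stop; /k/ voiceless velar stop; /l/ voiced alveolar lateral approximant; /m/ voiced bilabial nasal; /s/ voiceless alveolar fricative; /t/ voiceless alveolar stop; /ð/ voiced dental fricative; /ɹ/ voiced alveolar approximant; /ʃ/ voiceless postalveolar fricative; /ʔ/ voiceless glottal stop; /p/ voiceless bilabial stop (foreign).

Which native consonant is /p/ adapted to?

/b/ is closest: same manner (stop), place distance 0 (bilabial→bilabial), voicing differs (+1); total 1. Next closest is /t/ at distance 3.

b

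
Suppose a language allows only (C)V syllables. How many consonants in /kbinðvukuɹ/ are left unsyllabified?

The consonants /k/, /n/, /ð/, /ɹ/ cannot be parsed into a legal (C)V syllable (no codas are permitted; onsets are limited to one consonant).

4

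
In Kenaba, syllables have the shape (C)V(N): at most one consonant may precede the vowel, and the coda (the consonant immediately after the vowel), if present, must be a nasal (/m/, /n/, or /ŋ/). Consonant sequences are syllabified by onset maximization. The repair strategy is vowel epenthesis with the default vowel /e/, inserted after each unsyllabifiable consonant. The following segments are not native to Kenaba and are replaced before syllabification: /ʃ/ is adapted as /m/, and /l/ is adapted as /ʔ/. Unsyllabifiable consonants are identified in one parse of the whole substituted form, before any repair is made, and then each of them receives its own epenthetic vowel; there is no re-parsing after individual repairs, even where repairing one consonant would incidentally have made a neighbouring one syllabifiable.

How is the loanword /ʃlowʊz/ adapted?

Substitution: /ʃ/ → /m/, /l/ → /ʔ/, giving /mʔowʊz/.
The consonants /m/, /z/ cannot be parsed into a legal (C)V(N) syllable (only a nasal (/m/, /n/, or /ŋ/) is licensed in coda position; onsets are limited to one consonant).
Epenthesis after each stranded consonant: /m/ → /me/, /z/ → /ze/.

meʔowʊze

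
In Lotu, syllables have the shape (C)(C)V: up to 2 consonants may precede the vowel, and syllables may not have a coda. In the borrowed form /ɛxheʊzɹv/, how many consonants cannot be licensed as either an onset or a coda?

Syllabifying with onset maximization leaves /z/, /ɹ/, /v/ stranded (no codas are permitted; onsets may contain at most 2 consonants).

3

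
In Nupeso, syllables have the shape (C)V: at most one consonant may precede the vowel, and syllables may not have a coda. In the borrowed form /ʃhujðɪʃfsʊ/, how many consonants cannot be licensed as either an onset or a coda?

The consonants /ʃ/, /j/, /ʃ/, /f/ cannot be parsed into a legal (C)V syllable (no codas are permitted; onsets are limited to one consonant).

4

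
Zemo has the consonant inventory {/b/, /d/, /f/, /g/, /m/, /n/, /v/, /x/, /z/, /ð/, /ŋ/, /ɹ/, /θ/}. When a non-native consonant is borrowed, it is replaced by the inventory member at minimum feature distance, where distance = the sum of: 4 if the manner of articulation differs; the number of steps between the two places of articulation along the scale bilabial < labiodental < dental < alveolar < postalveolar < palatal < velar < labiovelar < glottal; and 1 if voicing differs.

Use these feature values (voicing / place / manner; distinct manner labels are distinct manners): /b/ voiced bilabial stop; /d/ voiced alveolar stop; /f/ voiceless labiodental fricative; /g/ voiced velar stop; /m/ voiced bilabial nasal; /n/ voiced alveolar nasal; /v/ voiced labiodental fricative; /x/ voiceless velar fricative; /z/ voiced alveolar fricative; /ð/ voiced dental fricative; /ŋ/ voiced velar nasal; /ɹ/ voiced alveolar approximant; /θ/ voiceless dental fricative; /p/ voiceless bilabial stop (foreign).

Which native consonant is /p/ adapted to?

b

/b/ is closest: same manner (stop), place distance 0 (bilabial→bilabial), voicing differs (+1); total 1. Next closest is /d/ at distance 4.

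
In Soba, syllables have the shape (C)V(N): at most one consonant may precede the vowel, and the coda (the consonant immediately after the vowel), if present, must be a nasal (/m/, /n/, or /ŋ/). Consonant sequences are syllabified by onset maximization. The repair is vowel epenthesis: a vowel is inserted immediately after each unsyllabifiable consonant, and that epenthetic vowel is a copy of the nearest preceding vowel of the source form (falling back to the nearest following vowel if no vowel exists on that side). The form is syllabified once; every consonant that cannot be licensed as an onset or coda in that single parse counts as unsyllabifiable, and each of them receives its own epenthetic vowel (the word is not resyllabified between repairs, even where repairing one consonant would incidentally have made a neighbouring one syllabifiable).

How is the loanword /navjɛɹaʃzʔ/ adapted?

navajɛɹaʃazaʔa

Under (C)V(N), the unsyllabifiable consonants are /v/, /ʃ/, /z/, /ʔ/ (only a nasal (/m/, /n/, or /ŋ/) is licensed in coda position; onsets are limited to one consonant).
Epenthesis after each stranded consonant: /v/ → /va/, /ʃ/ → /ʃa/, /z/ → /za/, /ʔ/ → /ʔa/.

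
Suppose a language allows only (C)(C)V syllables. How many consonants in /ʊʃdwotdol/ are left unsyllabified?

Syllabifying with onset maximization leaves /ʃ/, /l/ stranded (no codas are permitted; onsets may contain at most 2 consonants).

2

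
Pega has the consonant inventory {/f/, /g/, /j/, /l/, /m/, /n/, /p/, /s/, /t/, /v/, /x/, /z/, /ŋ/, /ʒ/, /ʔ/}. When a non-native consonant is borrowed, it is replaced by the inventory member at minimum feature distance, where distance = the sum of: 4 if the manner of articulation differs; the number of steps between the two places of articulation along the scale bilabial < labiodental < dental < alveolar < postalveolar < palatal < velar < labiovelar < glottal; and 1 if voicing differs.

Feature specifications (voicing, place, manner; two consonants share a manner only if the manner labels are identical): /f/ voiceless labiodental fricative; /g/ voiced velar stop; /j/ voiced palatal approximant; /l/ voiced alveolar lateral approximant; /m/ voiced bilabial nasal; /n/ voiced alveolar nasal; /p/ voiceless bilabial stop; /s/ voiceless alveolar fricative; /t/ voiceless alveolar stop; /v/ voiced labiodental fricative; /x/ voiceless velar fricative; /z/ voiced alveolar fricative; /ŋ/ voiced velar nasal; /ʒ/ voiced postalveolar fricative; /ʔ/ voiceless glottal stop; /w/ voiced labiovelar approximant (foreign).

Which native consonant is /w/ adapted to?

/j/ is closest: same manner (approximant), place distance 2 (labiovelar→palatal), same voicing; total 2. Next closest is /g/ at distance 5.

j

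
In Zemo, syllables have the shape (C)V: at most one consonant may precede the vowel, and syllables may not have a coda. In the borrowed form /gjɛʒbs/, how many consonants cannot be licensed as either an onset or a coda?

4

Syllabifying with onset maximization leaves /g/, /ʒ/, /b/, /s/ stranded (no codas are permitted; onsets are limited to one consonant).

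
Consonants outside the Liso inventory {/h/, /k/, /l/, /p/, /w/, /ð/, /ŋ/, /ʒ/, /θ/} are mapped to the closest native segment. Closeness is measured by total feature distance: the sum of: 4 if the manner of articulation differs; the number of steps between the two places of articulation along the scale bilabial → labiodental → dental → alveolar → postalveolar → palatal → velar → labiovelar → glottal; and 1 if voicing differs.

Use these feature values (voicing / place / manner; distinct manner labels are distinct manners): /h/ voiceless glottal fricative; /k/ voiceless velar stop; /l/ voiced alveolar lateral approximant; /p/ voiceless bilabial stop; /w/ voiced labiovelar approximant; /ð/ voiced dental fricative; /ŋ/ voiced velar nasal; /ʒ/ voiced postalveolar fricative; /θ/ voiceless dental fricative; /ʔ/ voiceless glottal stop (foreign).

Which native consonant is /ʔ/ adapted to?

k

/k/ is closest: same manner (stop), place distance 2 (glottal→velar), same voicing; total 2. Next closest is /h/ at distance 4.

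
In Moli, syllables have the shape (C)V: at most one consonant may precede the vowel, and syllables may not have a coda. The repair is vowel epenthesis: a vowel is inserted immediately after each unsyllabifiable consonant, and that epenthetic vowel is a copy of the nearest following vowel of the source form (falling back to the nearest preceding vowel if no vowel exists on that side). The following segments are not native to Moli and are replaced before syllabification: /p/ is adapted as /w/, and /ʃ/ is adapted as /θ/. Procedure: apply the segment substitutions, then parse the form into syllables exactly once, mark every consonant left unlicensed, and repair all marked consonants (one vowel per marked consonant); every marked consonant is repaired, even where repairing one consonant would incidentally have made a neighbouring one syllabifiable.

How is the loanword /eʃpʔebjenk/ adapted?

eθeweʔebejeneke

Substitution: /ʃ/ → /θ/, /p/ → /w/, giving /eθwʔebjenk/.
Under (C)V, the unsyllabifiable consonants are /θ/, /w/, /b/, /n/, /k/ (no codas are permitted; onsets are limited to one consonant).
Inserting the epenthetic vowel yields /θ/ → /θe/, /w/ → /we/, /b/ → /be/, /n/ → /ne/, /k/ → /ke/.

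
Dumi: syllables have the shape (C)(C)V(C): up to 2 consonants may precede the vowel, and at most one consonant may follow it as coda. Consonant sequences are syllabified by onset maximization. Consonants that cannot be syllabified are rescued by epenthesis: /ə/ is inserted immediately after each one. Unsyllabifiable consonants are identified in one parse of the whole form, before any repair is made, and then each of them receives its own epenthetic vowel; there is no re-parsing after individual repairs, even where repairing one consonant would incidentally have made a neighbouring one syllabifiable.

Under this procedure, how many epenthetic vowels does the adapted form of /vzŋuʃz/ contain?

2

The unsyllabifiable consonants are /v/, /z/; each receives one epenthetic vowel.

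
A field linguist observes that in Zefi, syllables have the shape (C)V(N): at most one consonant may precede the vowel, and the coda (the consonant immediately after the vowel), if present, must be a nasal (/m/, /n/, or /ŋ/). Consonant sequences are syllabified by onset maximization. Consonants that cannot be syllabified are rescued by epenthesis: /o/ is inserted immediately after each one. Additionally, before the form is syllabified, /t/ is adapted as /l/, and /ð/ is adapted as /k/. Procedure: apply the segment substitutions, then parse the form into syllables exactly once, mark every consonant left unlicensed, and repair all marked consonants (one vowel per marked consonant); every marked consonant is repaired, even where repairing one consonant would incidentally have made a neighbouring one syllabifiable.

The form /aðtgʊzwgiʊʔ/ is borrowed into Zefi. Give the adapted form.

akologʊzowogiʊʔo

Substitution: /ð/ → /k/, /t/ → /l/, giving /aklgʊzwgiʊʔ/.
Under (C)V(N), the unsyllabifiable consonants are /k/, /l/, /z/, /w/, /ʔ/ (only a nasal (/m/, /n/, or /ŋ/) is licensed in coda position; onsets are limited to one consonant).
Epenthesis after each stranded consonant: /k/ → /ko/, /l/ → /lo/, /z/ → /zo/, /w/ → /wo/, /ʔ/ → /ʔo/.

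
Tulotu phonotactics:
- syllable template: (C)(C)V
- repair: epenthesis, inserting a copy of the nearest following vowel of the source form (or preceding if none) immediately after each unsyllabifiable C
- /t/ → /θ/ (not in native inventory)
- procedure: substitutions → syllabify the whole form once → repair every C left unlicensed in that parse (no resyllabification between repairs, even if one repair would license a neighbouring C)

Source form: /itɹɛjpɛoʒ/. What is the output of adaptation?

iθɹɛjpɛoʒo

Substitution: /t/ → /θ/, giving /iθɹɛjpɛoʒ/.
Syllabifying with onset maximization leaves /ʒ/ stranded (no codas are permitted; onsets may contain at most 2 consonants).
Inserting the epenthetic vowel yields /ʒ/ → /ʒo/.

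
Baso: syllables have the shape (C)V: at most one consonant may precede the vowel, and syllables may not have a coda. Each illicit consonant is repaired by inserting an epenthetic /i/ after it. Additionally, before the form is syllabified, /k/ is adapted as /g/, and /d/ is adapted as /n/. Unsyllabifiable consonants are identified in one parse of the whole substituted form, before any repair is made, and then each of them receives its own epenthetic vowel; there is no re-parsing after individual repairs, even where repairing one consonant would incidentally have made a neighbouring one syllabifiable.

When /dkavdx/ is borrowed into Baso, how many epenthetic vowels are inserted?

After substitution the input is /ngavnx/.
The unsyllabifiable consonants are /n/, /v/, /n/, /x/; each receives one epenthetic vowel.

4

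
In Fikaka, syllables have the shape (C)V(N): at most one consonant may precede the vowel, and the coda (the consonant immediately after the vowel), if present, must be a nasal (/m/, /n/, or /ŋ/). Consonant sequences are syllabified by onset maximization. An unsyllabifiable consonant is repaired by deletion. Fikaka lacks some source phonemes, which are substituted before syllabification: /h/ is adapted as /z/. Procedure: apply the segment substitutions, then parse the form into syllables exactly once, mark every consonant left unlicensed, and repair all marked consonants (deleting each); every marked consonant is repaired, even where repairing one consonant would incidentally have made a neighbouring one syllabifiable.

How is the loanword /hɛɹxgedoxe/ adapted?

Substitution: /h/ → /z/, giving /zɛɹxgedoxe/.
Under (C)V(N), the unsyllabifiable consonants are /ɹ/, /x/ (only a nasal (/m/, /n/, or /ŋ/) is licensed in coda position; onsets are limited to one consonant).
Deletion applies to /ɹ/, /x/.

zɛgedoxe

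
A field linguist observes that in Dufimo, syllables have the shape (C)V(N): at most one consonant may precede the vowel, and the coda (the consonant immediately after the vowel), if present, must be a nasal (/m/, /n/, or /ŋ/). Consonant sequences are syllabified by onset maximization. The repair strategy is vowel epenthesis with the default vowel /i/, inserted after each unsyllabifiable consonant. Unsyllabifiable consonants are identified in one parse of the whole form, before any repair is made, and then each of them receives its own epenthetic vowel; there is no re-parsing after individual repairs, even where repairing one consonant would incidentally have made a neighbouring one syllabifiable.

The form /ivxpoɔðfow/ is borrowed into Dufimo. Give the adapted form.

The consonants /v/, /x/, /ð/, /w/ cannot be parsed into a legal (C)V(N) syllable (only a nasal (/m/, /n/, or /ŋ/) is licensed in coda position; onsets are limited to one consonant).
Epenthesis after each stranded consonant: /v/ → /vi/, /x/ → /xi/, /ð/ → /ði/, /w/ → /wi/.

ivixipoɔðifowi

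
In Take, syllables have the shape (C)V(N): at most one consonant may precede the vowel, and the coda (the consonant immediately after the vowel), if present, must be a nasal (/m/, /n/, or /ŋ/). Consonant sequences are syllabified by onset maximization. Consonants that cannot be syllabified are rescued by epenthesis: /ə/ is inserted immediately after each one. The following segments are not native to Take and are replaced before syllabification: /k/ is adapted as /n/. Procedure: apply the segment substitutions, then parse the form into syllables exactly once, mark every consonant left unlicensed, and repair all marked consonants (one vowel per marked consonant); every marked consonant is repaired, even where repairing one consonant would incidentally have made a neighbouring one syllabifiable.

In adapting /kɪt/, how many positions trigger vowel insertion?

1

After substitution the input is /nɪt/.
The unsyllabifiable consonants are /t/; each receives one epenthetic vowel.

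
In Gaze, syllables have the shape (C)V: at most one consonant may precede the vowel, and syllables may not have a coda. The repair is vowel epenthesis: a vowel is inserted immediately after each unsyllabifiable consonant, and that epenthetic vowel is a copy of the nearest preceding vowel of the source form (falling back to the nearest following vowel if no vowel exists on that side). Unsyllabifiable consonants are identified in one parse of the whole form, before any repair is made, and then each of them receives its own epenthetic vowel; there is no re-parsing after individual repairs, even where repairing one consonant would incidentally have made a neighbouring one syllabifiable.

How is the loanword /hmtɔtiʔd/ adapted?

Under (C)V, the unsyllabifiable consonants are /h/, /m/, /ʔ/, /d/ (no codas are permitted; onsets are limited to one consonant).
Epenthesis after each stranded consonant: /h/ → /hɔ/, /m/ → /mɔ/, /ʔ/ → /ʔi/, /d/ → /di/.

hɔmɔtɔtiʔidi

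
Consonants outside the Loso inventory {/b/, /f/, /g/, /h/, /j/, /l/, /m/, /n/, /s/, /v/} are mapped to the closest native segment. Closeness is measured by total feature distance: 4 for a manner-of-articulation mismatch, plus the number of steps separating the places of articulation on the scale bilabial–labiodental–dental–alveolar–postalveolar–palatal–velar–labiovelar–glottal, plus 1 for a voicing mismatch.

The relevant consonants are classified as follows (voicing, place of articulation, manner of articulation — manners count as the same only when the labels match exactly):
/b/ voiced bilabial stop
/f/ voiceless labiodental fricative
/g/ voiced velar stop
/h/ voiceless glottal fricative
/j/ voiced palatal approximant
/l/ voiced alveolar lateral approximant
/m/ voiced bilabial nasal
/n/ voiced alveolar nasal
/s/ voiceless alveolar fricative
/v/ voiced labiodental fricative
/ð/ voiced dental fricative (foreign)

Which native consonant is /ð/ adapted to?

/v/ is closest: same manner (fricative), place distance 1 (dental→labiodental), same voicing; total 1. Next closest is /f/ at distance 2.

v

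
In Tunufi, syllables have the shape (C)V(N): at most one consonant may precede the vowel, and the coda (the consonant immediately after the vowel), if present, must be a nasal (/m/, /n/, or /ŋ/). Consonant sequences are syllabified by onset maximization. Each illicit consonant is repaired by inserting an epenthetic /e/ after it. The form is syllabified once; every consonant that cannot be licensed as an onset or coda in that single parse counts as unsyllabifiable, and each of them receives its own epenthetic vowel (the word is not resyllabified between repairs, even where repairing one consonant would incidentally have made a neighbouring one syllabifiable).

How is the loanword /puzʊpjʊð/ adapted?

Syllabifying with onset maximization leaves /p/, /ð/ stranded (only a nasal (/m/, /n/, or /ŋ/) is licensed in coda position; onsets are limited to one consonant).
Each unlicensed consonant becomes the onset of a new syllable: /p/ → /pe/, /ð/ → /ðe/.

puzʊpejʊðe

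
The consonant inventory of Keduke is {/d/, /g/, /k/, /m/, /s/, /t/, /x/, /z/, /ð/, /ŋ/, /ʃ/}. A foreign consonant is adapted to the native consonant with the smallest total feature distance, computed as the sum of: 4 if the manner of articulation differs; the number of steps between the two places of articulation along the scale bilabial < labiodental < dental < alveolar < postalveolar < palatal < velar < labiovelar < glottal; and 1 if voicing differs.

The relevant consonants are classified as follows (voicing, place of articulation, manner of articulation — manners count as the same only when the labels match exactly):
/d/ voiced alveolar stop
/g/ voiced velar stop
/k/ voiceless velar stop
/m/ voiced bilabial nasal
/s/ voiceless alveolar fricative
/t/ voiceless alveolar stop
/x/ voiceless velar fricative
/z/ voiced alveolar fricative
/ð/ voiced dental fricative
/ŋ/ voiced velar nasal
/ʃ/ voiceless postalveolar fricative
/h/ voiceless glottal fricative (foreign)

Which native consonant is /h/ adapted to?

x

/x/ is closest: same manner (fricative), place distance 2 (glottal→velar), same voicing; total 2. Next closest is /ʃ/ at distance 4.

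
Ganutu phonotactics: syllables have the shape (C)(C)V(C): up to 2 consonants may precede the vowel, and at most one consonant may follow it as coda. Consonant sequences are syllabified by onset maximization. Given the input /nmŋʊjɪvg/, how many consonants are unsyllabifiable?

The consonants /n/, /g/ cannot be parsed into a legal (C)(C)V(C) syllable (at most one coda consonant is licensed; onsets may contain at most 2 consonants).

2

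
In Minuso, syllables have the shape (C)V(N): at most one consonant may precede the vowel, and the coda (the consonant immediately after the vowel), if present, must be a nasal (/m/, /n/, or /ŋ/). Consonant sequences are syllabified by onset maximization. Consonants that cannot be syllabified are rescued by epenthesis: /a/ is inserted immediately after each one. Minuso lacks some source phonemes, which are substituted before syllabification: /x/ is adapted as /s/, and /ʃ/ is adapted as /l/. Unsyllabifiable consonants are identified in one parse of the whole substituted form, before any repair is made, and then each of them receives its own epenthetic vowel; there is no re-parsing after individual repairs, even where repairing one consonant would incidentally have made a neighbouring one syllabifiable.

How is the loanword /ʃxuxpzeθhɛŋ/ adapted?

Substitution: /ʃ/ → /l/, /x/ → /s/, giving /lsuspzeθhɛŋ/.
Syllabifying with onset maximization leaves /l/, /s/, /p/, /θ/ stranded (only a nasal (/m/, /n/, or /ŋ/) is licensed in coda position; onsets are limited to one consonant).
Each unlicensed consonant becomes the onset of a new syllable: /l/ → /la/, /s/ → /sa/, /p/ → /pa/, /θ/ → /θa/.

lasusapazeθahɛŋ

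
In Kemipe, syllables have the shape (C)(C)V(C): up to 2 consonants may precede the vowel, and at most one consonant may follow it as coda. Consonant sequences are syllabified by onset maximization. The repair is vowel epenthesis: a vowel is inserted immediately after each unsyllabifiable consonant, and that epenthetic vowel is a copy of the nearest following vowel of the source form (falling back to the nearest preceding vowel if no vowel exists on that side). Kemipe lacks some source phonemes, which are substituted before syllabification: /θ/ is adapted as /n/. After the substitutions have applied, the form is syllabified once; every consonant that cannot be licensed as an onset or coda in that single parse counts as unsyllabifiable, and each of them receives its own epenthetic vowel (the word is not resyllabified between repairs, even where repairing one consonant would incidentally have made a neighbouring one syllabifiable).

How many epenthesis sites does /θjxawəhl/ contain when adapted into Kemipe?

After substitution the input is /njxawəhl/.
The unsyllabifiable consonants are /n/, /l/; each receives one epenthetic vowel.

2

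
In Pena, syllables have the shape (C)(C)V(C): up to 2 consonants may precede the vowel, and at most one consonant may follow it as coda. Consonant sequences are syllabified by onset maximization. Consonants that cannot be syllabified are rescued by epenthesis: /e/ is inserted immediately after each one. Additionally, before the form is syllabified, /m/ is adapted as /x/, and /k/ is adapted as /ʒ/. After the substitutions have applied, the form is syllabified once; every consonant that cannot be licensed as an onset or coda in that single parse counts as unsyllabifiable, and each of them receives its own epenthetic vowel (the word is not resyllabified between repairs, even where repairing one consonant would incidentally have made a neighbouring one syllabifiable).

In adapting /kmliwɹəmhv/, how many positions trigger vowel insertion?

3

After substitution the input is /ʒxliwɹəxhv/.
The unsyllabifiable consonants are /ʒ/, /h/, /v/; each receives one epenthetic vowel.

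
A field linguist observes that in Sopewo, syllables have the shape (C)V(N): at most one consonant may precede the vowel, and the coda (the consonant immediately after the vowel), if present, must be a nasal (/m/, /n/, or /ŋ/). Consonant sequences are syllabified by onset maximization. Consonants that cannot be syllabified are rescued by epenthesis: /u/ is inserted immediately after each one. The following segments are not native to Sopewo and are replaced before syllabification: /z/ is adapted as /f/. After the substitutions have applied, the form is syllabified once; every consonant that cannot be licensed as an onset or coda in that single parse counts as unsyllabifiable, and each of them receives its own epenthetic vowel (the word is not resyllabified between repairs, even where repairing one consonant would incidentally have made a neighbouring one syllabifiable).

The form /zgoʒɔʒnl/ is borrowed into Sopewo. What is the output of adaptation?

Substitution: /z/ → /f/, giving /fgoʒɔʒnl/.
Syllabifying with onset maximization leaves /f/, /ʒ/, /n/, /l/ stranded (only a nasal (/m/, /n/, or /ŋ/) is licensed in coda position; onsets are limited to one consonant).
Inserting the epenthetic vowel yields /f/ → /fu/, /ʒ/ → /ʒu/, /n/ → /nu/, /l/ → /lu/.

fugoʒɔʒunulu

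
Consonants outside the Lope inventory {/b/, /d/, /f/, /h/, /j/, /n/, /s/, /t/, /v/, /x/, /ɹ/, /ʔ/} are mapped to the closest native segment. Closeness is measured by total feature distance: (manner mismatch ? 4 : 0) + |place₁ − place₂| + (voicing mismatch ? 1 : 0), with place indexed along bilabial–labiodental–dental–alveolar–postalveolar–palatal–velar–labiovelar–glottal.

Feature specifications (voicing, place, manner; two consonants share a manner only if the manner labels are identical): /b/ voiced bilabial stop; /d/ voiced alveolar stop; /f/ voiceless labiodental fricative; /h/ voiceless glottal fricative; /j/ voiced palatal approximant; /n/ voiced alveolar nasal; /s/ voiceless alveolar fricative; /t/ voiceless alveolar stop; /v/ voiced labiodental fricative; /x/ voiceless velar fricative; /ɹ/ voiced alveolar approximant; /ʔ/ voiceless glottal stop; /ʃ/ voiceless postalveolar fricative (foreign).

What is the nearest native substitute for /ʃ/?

/s/ is closest: same manner (fricative), place distance 1 (postalveolar→alveolar), same voicing; total 1. Next closest is /x/ at distance 2.

s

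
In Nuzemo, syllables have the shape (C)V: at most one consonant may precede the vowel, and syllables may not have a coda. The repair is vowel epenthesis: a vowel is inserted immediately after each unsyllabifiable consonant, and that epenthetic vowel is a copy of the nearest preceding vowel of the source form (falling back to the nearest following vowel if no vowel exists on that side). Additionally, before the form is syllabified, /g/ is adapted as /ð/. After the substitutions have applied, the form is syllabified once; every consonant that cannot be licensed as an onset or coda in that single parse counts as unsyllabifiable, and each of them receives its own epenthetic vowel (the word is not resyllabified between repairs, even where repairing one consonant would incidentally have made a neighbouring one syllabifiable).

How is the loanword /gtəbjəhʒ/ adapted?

ðətəbəjəhəʒə

Substitution: /g/ → /ð/, giving /ðtəbjəhʒ/.
Under (C)V, the unsyllabifiable consonants are /ð/, /b/, /h/, /ʒ/ (no codas are permitted; onsets are limited to one consonant).
Each unlicensed consonant becomes the onset of a new syllable: /ð/ → /ðə/, /b/ → /bə/, /h/ → /hə/, /ʒ/ → /ʒə/.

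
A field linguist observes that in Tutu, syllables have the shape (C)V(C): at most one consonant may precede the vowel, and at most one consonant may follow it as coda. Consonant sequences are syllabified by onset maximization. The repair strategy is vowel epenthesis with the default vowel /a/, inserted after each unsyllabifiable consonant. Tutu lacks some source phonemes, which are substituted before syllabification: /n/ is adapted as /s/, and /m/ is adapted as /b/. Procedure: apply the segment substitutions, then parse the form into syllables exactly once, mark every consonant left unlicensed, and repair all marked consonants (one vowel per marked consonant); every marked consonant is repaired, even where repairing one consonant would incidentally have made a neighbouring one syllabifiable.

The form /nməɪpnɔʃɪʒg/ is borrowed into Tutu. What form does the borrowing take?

sabəɪpsɔʃɪʒga

Substitution: /n/ → /s/, /m/ → /b/, giving /sbəɪpsɔʃɪʒg/.
Syllabifying with onset maximization leaves /s/, /g/ stranded (at most one coda consonant is licensed; onsets are limited to one consonant).
Each unlicensed consonant becomes the onset of a new syllable: /s/ → /sa/, /g/ → /ga/.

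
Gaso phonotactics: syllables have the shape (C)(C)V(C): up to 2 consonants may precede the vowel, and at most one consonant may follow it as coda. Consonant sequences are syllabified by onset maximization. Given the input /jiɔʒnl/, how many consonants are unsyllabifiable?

The consonants /n/, /l/ cannot be parsed into a legal (C)(C)V(C) syllable (at most one coda consonant is licensed; onsets may contain at most 2 consonants).

2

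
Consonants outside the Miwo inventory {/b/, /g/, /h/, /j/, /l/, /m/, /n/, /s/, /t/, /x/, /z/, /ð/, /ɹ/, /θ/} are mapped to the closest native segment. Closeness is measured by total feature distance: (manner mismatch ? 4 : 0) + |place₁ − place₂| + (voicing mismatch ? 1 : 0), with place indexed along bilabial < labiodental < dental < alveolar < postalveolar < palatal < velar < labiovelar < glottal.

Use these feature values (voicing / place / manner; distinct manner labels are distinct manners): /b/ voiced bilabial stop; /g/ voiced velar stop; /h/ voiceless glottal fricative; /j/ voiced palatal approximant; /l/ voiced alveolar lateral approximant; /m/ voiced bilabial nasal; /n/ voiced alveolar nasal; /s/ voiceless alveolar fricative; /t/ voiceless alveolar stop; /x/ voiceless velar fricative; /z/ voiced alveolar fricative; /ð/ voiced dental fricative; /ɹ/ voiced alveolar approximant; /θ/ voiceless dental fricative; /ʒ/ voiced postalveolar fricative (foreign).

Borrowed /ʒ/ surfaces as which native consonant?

/z/ is closest: same manner (fricative), place distance 1 (postalveolar→alveolar), same voicing; total 1. Next closest is /s/ at distance 2.

z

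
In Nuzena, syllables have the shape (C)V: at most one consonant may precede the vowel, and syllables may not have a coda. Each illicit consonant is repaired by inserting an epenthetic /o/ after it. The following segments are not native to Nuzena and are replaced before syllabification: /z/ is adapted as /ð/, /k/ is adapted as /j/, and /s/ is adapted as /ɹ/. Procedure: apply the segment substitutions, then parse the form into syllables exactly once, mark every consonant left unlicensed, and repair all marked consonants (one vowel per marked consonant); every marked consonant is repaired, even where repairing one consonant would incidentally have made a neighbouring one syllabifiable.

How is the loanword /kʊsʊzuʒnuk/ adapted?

Substitution: /k/ → /j/, /s/ → /ɹ/, /z/ → /ð/, giving /jʊɹʊðuʒnuj/.
The consonants /ʒ/, /j/ cannot be parsed into a legal (C)V syllable (no codas are permitted; onsets are limited to one consonant).
Inserting the epenthetic vowel yields /ʒ/ → /ʒo/, /j/ → /jo/.

jʊɹʊðuʒonujo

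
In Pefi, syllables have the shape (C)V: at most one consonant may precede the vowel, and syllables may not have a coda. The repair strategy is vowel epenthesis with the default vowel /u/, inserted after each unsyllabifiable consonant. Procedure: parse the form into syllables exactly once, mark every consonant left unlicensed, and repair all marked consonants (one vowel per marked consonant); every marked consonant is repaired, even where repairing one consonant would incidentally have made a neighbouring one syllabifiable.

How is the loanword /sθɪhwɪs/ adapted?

The consonants /s/, /h/, /s/ cannot be parsed into a legal (C)V syllable (no codas are permitted; onsets are limited to one consonant).
Epenthesis after each stranded consonant: /s/ → /su/, /h/ → /hu/, /s/ → /su/.

suθɪhuwɪsu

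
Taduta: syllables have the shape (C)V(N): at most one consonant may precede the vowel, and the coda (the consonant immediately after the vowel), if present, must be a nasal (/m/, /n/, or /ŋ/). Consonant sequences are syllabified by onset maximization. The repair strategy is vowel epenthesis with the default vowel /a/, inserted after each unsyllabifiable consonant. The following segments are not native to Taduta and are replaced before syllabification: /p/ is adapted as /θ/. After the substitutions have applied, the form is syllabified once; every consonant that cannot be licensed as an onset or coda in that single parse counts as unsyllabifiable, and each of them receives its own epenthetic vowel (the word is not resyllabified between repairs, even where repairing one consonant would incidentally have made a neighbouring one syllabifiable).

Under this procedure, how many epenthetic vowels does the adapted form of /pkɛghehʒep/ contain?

After substitution the input is /θkɛghehʒeθ/.
The unsyllabifiable consonants are /θ/, /g/, /h/, /θ/; each receives one epenthetic vowel.

4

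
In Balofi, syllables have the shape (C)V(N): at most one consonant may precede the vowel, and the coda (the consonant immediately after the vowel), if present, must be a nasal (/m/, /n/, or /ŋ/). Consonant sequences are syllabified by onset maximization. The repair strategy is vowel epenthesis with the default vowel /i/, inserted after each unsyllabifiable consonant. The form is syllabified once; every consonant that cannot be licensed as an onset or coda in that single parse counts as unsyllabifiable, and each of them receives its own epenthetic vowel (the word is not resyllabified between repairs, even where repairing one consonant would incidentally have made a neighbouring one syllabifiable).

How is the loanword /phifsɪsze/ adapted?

pihifisɪsize

Syllabifying with onset maximization leaves /p/, /f/, /s/ stranded (only a nasal (/m/, /n/, or /ŋ/) is licensed in coda position; onsets are limited to one consonant).
Epenthesis after each stranded consonant: /p/ → /pi/, /f/ → /fi/, /s/ → /si/.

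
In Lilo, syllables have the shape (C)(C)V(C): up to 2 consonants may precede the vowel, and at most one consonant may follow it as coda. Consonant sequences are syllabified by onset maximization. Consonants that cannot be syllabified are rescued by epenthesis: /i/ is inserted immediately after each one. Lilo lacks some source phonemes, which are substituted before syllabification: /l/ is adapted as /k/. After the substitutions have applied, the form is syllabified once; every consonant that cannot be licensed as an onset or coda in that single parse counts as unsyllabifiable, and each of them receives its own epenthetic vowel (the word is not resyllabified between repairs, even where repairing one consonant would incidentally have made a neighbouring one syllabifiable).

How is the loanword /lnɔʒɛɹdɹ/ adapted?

knɔʒɛɹdiɹi

Substitution: /l/ → /k/, giving /knɔʒɛɹdɹ/.
The consonants /d/, /ɹ/ cannot be parsed into a legal (C)(C)V(C) syllable (at most one coda consonant is licensed; onsets may contain at most 2 consonants).
Each unlicensed consonant becomes the onset of a new syllable: /d/ → /di/, /ɹ/ → /ɹi/.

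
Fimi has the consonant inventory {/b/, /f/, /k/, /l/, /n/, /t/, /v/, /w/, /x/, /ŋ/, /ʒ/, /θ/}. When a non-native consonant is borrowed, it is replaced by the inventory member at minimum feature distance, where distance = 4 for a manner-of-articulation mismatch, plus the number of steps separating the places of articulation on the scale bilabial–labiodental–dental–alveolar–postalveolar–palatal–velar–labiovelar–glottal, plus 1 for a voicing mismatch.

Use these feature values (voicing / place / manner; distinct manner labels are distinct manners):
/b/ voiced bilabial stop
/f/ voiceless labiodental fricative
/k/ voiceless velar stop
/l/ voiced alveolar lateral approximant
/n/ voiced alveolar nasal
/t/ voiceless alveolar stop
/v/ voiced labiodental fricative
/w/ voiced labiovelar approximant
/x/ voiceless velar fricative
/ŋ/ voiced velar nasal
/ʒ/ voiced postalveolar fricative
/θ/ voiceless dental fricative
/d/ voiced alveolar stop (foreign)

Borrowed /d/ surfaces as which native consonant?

t

/t/ is closest: same manner (stop), place distance 0 (alveolar→alveolar), voicing differs (+1); total 1. Next closest is /b/ at distance 3.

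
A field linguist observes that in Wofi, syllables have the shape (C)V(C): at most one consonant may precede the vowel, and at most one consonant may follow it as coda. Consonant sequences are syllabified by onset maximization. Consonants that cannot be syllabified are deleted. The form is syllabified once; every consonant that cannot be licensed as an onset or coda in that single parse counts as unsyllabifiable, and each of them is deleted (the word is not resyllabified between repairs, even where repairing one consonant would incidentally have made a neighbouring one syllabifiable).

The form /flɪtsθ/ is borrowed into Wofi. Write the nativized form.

Syllabifying with onset maximization leaves /f/, /s/, /θ/ stranded (at most one coda consonant is licensed; onsets are limited to one consonant).
Deleting the stranded consonants removes /f/, /s/, /θ/.

lɪt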